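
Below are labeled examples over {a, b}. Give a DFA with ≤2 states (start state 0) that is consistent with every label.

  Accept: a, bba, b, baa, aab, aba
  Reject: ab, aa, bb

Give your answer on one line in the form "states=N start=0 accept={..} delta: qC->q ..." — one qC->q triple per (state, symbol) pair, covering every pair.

states=2 start=0 accept={1} delta: 0a->1 0b->1 1a->0 1b->0

Grow the machine one transition at a time. Run the examples from 0; the earliest place one falls off (shortest prefix, ties alphabetical) gets sent to the lowest-numbered state that keeps every Accept/Reject pair distinguishable — a pair clashes when both reach the same state with identical unread suffix — and to a fresh state only if none does.
a: 0a undefined. 0a->0: no, a/aa meet in 0. Open state 1: 0a->1.
b: 0b undefined. 0b->0: no, b/bb meet in 0. 0b->1: ok.
aa: 1a undefined. 1a->0: ok.
ab: 1b undefined. 1b->0: ok.
All examples now run through 2 states with every (state, symbol) defined. Accept strings end in {1}, Reject strings end in {0}; accept={1}.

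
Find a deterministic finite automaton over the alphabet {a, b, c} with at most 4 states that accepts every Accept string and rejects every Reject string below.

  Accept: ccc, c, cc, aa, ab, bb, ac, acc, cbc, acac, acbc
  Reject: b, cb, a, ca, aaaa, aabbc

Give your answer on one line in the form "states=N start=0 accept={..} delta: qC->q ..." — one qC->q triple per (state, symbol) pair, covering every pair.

states=3 start=0 accept={0,2} delta: 0a->1 0b->1 0c->0 1a->2 1b->0 1c->0 2a->0 2b->2 2c->1

State merging on the prefix tree: take the shortest (then alphabetical) example prefix whose next move is undefined and point that move at state 0, else 1, else 2, ...; a target is out if some Accept/Reject pair would then sit in one state with the same input left (inseparable). If every existing state is out, open a new one.
a: 0a undefined. 0a->0: no, aa/a meet in 0. Open state 1: 0a->1.
b: 0b undefined. 0b->0: no, bb/b meet in 0. 0b->1: ok.
c: 0c undefined. 0c->0: ok.
aa: 1a undefined. 1a->0: no, ccc/aaaa meet in 0. 1a->1: no, aa/b meet in 1. Open state 2: 1a->2.
ab: 1b undefined. 1b->0: ok.
ac: 1c undefined. 1c->0: ok.
aaa: 2a undefined. 2a->0: ok.
aab: 2b undefined. 2b->0: no, ccc/aabbc meet in 0. 2b->1: no, ccc/aabbc meet in 0. 2b->2: ok.
aabbc: 2c undefined. 2c->0: no, ccc/aabbc meet in 0. 2c->1: ok.
All examples now run through 3 states with every (state, symbol) defined. Accept strings end in {0,2}, Reject strings end in {1}; accept={0,2}.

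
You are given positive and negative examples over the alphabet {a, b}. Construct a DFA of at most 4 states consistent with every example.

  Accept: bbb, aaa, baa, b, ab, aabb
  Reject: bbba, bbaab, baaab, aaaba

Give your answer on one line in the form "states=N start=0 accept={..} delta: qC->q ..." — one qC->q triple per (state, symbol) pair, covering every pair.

State merging on the prefix tree: take the shortest (then alphabetical) example prefix whose next move is undefined and point that move at state 0, else 1, else 2, ...; a target is out if some Accept/Reject pair would then sit in one state with the same input left (inseparable). If every existing state is out, open a new one.
a: 0a undefined. 0a->0: ok.
b: 0b undefined. 0b->0: no, bbb/bbba meet in 0. Open state 1: 0b->1.
ba: 1a undefined. 1a->0: no, aaa/aaaba meet in 0. 1a->1: no, baa/aaaba meet in 1. Open state 2: 1a->2.
bb: 1b undefined. 1b->0: no, bbb/bbaab meet in 1. 1b->1: ok.
baa: 2a undefined. 2a->0: no, bbb/bbaab meet in 1. 2a->1: no, bbb/bbaab meet in 1. 2a->2: no, baa/bbba meet in 2. Open state 3: 2a->3.
baaa: 3a undefined. 3a->0: no, bbb/baaab meet in 1. 3a->1: no, bbb/baaab meet in 1. 3a->2: ok.
baaab: 2b undefined. 2b->0: no, aaa/baaab meet in 0. 2b->1: no, bbb/baaab meet in 1. 2b->2: ok.
bbaab: 3b undefined. 3b->0: no, aaa/bbaab meet in 0. 3b->1: no, bbb/bbaab meet in 1. 3b->2: ok.
All examples now run through 4 states with every (state, symbol) defined. Accept strings end in {0,1,3}, Reject strings end in {2}; accept={0,1,3}.

states=4 start=0 accept={0,1,3} delta: 0a->0 0b->1 1a->2 1b->1 2a->3 2b->2 3a->2 3b->2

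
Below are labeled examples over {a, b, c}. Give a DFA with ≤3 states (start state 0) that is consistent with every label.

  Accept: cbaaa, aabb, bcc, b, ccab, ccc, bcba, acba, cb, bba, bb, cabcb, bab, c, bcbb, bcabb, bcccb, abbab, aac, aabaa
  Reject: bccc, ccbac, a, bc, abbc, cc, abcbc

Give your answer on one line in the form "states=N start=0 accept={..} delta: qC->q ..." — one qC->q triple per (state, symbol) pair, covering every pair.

State merging on the prefix tree: take the shortest (then alphabetical) example prefix whose next move is undefined and point that move at state 0, else 1, else 2, ...; a target is out if some Accept/Reject pair would then sit in one state with the same input left (inseparable). If every existing state is out, open a new one.
a: 0a undefined. 0a->0: ok.
b: 0b undefined. 0b->0: no, aabb/a meet in 0. Open state 1: 0b->1.
c: 0c undefined. 0c->0: no, ccc/a meet in 0. 0c->1: ok.
ba: 1a undefined. 1a->0: no, aabaa/a meet in 0. 1a->1: ok.
bb: 1b undefined. 1b->0: no, cbaaa/a meet in 0. 1b->1: ok.
bc: 1c undefined. 1c->0: ok.
All examples now run through 2 states with every (state, symbol) defined. Accept strings end in {1}, Reject strings end in {0}; accept={1}.

states=2 start=0 accept={1} delta: 0a->0 0b->1 0c->1 1a->1 1b->1 1c->0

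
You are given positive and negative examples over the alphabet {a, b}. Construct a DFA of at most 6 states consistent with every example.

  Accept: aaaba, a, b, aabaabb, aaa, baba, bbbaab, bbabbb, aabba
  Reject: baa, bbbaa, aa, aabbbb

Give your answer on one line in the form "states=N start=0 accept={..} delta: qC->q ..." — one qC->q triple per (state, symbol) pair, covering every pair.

states=4 start=0 accept={0,1,3} delta: 0a->1 0b->0 1a->2 1b->0 2a->0 2b->3 3a->0 3b->2

Fold the examples into a partial DFA from state 0: repeatedly fix the first undefined (state, symbol) met by the shortest-then-alphabetical prefix, trying targets in increasing order and rejecting any under which an Accept and a Reject string meet in one state with the same remainder; add a state when all current targets are rejected. Accepting states are where Accept strings end.
a: 0a undefined. 0a->0: no, a/aa meet in 0. Open state 1: 0a->1.
b: 0b undefined. 0b->0: ok.
aa: 1a undefined. 1a->0: no, b/baa meet in 0. 1a->1: no, a/baa meet in 1. Open state 2: 1a->2.
aaa: 2a undefined. 2a->0: ok.
aab: 2b undefined. 2b->0: no, b/aabbbb meet in 0. 2b->1: no, bbabbb/aabbbb meet in 1 with "bbb" left. 2b->2: no, bbbaab/baa meet in 2. Open state 3: 2b->3.
bab: 1b undefined. 1b->0: ok.
aaba: 3a undefined. 3a->0: ok.
aabb: 3b undefined. 3b->0: no, b/aabbbb meet in 0. 3b->1: no, b/aabbbb meet in 0. 3b->2: ok.
All examples now run through 4 states with every (state, symbol) defined. Accept strings end in {0,1,3}, Reject strings end in {2}; accept={0,1,3}.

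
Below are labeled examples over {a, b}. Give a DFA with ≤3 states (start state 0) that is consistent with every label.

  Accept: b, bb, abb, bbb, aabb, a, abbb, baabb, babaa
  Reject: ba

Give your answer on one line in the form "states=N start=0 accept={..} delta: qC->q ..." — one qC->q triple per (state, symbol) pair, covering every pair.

states=3 start=0 accept={0,1} delta: 0a->0 0b->1 1a->2 1b->0 2a->0 2b->0

State merging on the prefix tree: take the shortest (then alphabetical) example prefix whose next move is undefined and point that move at state 0, else 1, else 2, ...; a target is out if some Accept/Reject pair would then sit in one state with the same input left (inseparable). If every existing state is out, open a new one.
a: 0a undefined. 0a->0: ok.
b: 0b undefined. 0b->0: no, b/ba meet in 0. Open state 1: 0b->1.
ba: 1a undefined. 1a->0: no, a/ba meet in 0. 1a->1: no, b/ba meet in 1. Open state 2: 1a->2.
bb: 1b undefined. 1b->0: ok.
baa: 2a undefined. 2a->0: ok.
bab: 2b undefined. 2b->0: ok.
All examples now run through 3 states with every (state, symbol) defined. Accept strings end in {0,1}, Reject strings end in {2}; accept={0,1}.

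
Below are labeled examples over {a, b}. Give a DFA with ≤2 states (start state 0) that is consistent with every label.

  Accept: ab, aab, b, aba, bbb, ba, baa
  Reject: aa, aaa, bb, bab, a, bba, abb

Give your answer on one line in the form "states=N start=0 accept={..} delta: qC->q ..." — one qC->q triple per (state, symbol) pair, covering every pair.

states=2 start=0 accept={1} delta: 0a->0 0b->1 1a->1 1b->0

Grow the machine one transition at a time. Run the examples from 0; the earliest place one falls off (shortest prefix, ties alphabetical) gets sent to the lowest-numbered state that keeps every Accept/Reject pair distinguishable — a pair clashes when both reach the same state with identical unread suffix — and to a fresh state only if none does.
a: 0a undefined. 0a->0: ok.
b: 0b undefined. 0b->0: no, ab/aa meet in 0. Open state 1: 0b->1.
ba: 1a undefined. 1a->0: no, ab/bab meet in 1. 1a->1: ok.
bb: 1b undefined. 1b->0: ok.
All examples now run through 2 states with every (state, symbol) defined. Accept strings end in {1}, Reject strings end in {0}; accept={1}.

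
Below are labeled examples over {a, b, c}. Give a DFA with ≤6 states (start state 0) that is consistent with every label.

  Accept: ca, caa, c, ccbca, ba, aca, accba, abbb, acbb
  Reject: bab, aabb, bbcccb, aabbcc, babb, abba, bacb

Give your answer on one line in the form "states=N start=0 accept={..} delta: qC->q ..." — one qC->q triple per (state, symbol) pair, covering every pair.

states=4 start=0 accept={1,2} delta: 0a->0 0b->1 0c->1 1a->2 1b->0 1c->3 2a->1 2b->3 2c->1 3a->1 3b->3 3c->1

Grow the machine one transition at a time. Run the examples from 0; the earliest place one falls off (shortest prefix, ties alphabetical) gets sent to the lowest-numbered state that keeps every Accept/Reject pair distinguishable — a pair clashes when both reach the same state with identical unread suffix — and to a fresh state only if none does.
a: 0a undefined. 0a->0: ok.
b: 0b undefined. 0b->0: no, ba/bab meet in 0. Open state 1: 0b->1.
c: 0c undefined. 0c->0: no, acbb/aabb meet in 1 with "b" left. 0c->1: ok.
ba: 1a undefined. 1a->0: no, c/bab meet in 1. 1a->1: no, abbb/babb meet in 1 with "bb" left. Open state 2: 1a->2.
bb: 1b undefined. 1b->0: ok.
cc: 1c undefined. 1c->0: no, ccbca/aabb meet in 0. 1c->1: no, c/aabbcc meet in 1. 1c->2: no, ca/aabbcc meet in 2. Open state 3: 1c->3.
bab: 2b undefined. 2b->0: no, c/babb meet in 1. 2b->1: no, c/bab meet in 1. 2b->2: no, ca/bab meet in 2. 2b->3: ok.
bac: 2c undefined. 2c->0: no, c/bacb meet in 1. 2c->1: ok.
caa: 2a undefined. 2a->0: no, caa/aabb meet in 0. 2a->1: ok.
ccb: 3b undefined. 3b->0: no, accba/aabb meet in 0. 3b->1: no, caa/babb meet in 1. 3b->2: no, ca/babb meet in 2. 3b->3: ok.
ccbc: 3c undefined. 3c->0: no, caa/bbcccb meet in 1. 3c->1: ok.
accba: 3a undefined. 3a->0: no, accba/aabb meet in 0. 3a->1: ok.
All examples now run through 4 states with every (state, symbol) defined. Accept strings end in {1,2}, Reject strings end in {0,3}; accept={1,2}.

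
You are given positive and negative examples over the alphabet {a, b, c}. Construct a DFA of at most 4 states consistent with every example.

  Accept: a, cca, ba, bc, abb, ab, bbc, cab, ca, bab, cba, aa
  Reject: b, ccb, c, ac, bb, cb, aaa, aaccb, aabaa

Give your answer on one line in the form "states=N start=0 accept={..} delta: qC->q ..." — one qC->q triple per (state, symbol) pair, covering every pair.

states=4 start=0 accept={1,3} delta: 0a->1 0b->2 0c->0 1a->3 1b->1 1c->0 2a->1 2b->2 2c->1 3a->0 3b->1 3c->0

Fold the examples into a partial DFA from state 0: repeatedly fix the first undefined (state, symbol) met by the shortest-then-alphabetical prefix, trying targets in increasing order and rejecting any under which an Accept and a Reject string meet in one state with the same remainder; add a state when all current targets are rejected. Accepting states are where Accept strings end.
a: 0a undefined. 0a->0: no, a/aaa meet in 0. Open state 1: 0a->1.
b: 0b undefined. 0b->0: no, bc/c meet in 0 with "c" left. 0b->1: no, a/b meet in 1. Open state 2: 0b->2.
c: 0c undefined. 0c->0: ok.
aa: 1a undefined. 1a->0: no, a/aaa meet in 1. 1a->1: no, a/aaa meet in 1. 1a->2: no, ba/aaa meet in 2 with "a" left. Open state 3: 1a->3.
ab: 1b undefined. 1b->0: no, abb/b meet in 2. 1b->1: ok.
ac: 1c undefined. 1c->0: ok.
ba: 2a undefined. 2a->0: no, ba/c meet in 0. 2a->1: ok.
bb: 2b undefined. 2b->0: no, bbc/c meet in 0. 2b->1: no, a/bb meet in 1. 2b->2: ok.
bc: 2c undefined. 2c->0: no, bc/c meet in 0. 2c->1: ok.
aaa: 3a undefined. 3a->0: ok.
aab: 3b undefined. 3b->0: no, aa/aabaa meet in 3. 3b->1: ok.
aac: 3c undefined. 3c->0: ok.
All examples now run through 4 states with every (state, symbol) defined. Accept strings end in {1,3}, Reject strings end in {0,2}; accept={1,3}.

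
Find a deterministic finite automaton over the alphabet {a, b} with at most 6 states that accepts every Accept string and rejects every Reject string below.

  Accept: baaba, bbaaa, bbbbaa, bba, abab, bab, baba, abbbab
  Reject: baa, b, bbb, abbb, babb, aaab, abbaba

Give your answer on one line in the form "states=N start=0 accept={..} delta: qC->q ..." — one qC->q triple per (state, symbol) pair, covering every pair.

Grow the machine one transition at a time. Run the examples from 0; the earliest place one falls off (shortest prefix, ties alphabetical) gets sent to the lowest-numbered state that keeps every Accept/Reject pair distinguishable — a pair clashes when both reach the same state with identical unread suffix — and to a fresh state only if none does.
a: 0a undefined. 0a->0: ok.
b: 0b undefined. 0b->0: no, baaba/baa meet in 0. Open state 1: 0b->1.
ba: 1a undefined. 1a->0: no, baaba/baa meet in 0. 1a->1: ok.
bb: 1b undefined. 1b->0: ok.
All examples now run through 2 states with every (state, symbol) defined. Accept strings end in {0}, Reject strings end in {1}; accept={0}.

states=2 start=0 accept={0} delta: 0a->0 0b->1 1a->1 1b->0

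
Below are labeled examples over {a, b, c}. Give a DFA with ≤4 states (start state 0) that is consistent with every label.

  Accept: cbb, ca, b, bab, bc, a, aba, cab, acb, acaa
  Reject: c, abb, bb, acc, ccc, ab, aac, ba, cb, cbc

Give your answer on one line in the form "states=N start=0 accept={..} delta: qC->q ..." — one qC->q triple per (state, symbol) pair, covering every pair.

Fold the examples into a partial DFA from state 0: repeatedly fix the first undefined (state, symbol) met by the shortest-then-alphabetical prefix, trying targets in increasing order and rejecting any under which an Accept and a Reject string meet in one state with the same remainder; add a state when all current targets are rejected. Accepting states are where Accept strings end.
a: 0a undefined. 0a->0: no, b/ab meet in 0 with "b" left. Open state 1: 0a->1.
b: 0b undefined. 0b->0: no, b/bb meet in 0. 0b->1: ok.
c: 0c undefined. 0c->0: no, cbb/bb meet in 1 with "b" left. 0c->1: no, cbb/abb meet in 1 with "bb" left. Open state 2: 0c->2.
aa: 1a undefined. 1a->0: ok.
ab: 1b undefined. 1b->0: no, b/abb meet in 1. 1b->1: no, b/abb meet in 1. 1b->2: ok.
ac: 1c undefined. 1c->0: no, bc/ba meet in 0. 1c->1: no, b/acc meet in 1. 1c->2: no, bc/c meet in 2. Open state 3: 1c->3.
ca: 2a undefined. 2a->0: no, ca/ba meet in 0. 2a->1: no, cab/c meet in 2. 2a->2: no, ca/c meet in 2. 2a->3: ok.
cb: 2b undefined. 2b->0: ok.
cc: 2c undefined. 2c->0: ok.
aca: 3a undefined. 3a->0: ok.
acb: 3b undefined. 3b->0: no, cab/abb meet in 0. 3b->1: ok.
acc: 3c undefined. 3c->0: ok.
All examples now run through 4 states with every (state, symbol) defined. Accept strings end in {1,3}, Reject strings end in {0,2}; accept={1,3}.

states=4 start=0 accept={1,3} delta: 0a->1 0b->1 0c->2 1a->0 1b->2 1c->3 2a->3 2b->0 2c->0 3a->0 3b->1 3c->0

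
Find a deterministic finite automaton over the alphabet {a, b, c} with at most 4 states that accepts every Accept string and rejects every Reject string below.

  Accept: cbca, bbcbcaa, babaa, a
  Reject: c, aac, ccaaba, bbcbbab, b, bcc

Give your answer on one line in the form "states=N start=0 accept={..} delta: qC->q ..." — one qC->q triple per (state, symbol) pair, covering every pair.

Grow the machine one transition at a time. Run the examples from 0; the earliest place one falls off (shortest prefix, ties alphabetical) gets sent to the lowest-numbered state that keeps every Accept/Reject pair distinguishable — a pair clashes when both reach the same state with identical unread suffix — and to a fresh state only if none does.
a: 0a undefined. 0a->0: ok.
b: 0b undefined. 0b->0: no, babaa/b meet in 0. Open state 1: 0b->1.
c: 0c undefined. 0c->0: no, a/c meet in 0. 0c->1: ok.
ba: 1a undefined. 1a->0: ok.
bb: 1b undefined. 1b->0: ok.
bc: 1c undefined. 1c->0: no, cbca/ccaaba meet in 0. 1c->1: no, cbca/ccaaba meet in 0. Open state 2: 1c->2.
bcc: 2c undefined. 2c->0: no, cbca/bcc meet in 0. 2c->1: ok.
cca: 2a undefined. 2a->0: no, cbca/ccaaba meet in 0. 2a->1: no, cbca/ccaaba meet in 0. 2a->2: ok.
ccaab: 2b undefined. 2b->0: no, cbca/ccaaba meet in 0. 2b->1: no, cbca/ccaaba meet in 0. 2b->2: ok.
All examples now run through 3 states with every (state, symbol) defined. Accept strings end in {0}, Reject strings end in {1,2}; accept={0}.

states=3 start=0 accept={0} delta: 0a->0 0b->1 0c->1 1a->0 1b->0 1c->2 2a->2 2b->2 2c->1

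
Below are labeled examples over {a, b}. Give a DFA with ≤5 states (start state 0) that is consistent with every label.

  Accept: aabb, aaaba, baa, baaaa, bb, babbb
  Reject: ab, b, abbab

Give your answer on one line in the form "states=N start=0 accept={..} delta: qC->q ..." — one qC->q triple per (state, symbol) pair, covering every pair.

states=3 start=0 accept={0,2} delta: 0a->0 0b->1 1a->0 1b->2 2a->0 2b->0

State merging on the prefix tree: take the shortest (then alphabetical) example prefix whose next move is undefined and point that move at state 0, else 1, else 2, ...; a target is out if some Accept/Reject pair would then sit in one state with the same input left (inseparable). If every existing state is out, open a new one.
a: 0a undefined. 0a->0: ok.
b: 0b undefined. 0b->0: no, aabb/ab meet in 0. Open state 1: 0b->1.
ba: 1a undefined. 1a->0: ok.
bb: 1b undefined. 1b->0: no, babbb/ab meet in 1. 1b->1: no, aabb/ab meet in 1. Open state 2: 1b->2.
abba: 2a undefined. 2a->0: ok.
babbb: 2b undefined. 2b->0: ok.
All examples now run through 3 states with every (state, symbol) defined. Accept strings end in {0,2}, Reject strings end in {1}; accept={0,2}.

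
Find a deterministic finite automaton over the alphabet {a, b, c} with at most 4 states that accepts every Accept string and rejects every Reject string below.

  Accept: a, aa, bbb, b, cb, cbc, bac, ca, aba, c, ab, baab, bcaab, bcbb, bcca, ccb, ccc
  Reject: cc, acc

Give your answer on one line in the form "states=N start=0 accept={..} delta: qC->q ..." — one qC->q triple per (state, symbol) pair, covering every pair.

Grow the machine one transition at a time. Run the examples from 0; the earliest place one falls off (shortest prefix, ties alphabetical) gets sent to the lowest-numbered state that keeps every Accept/Reject pair distinguishable — a pair clashes when both reach the same state with identical unread suffix — and to a fresh state only if none does.
a: 0a undefined. 0a->0: ok.
b: 0b undefined. 0b->0: ok.
c: 0c undefined. 0c->0: no, a/cc meet in 0. Open state 1: 0c->1.
ca: 1a undefined. 1a->0: ok.
cb: 1b undefined. 1b->0: ok.
cc: 1c undefined. 1c->0: no, a/cc meet in 0. 1c->1: no, cbc/cc meet in 1. Open state 2: 1c->2.
ccb: 2b undefined. 2b->0: ok.
ccc: 2c undefined. 2c->0: ok.
bcca: 2a undefined. 2a->0: ok.
All examples now run through 3 states with every (state, symbol) defined. Accept strings end in {0,1}, Reject strings end in {2}; accept={0,1}.

states=3 start=0 accept={0,1} delta: 0a->0 0b->0 0c->1 1a->0 1b->0 1c->2 2a->0 2b->0 2c->0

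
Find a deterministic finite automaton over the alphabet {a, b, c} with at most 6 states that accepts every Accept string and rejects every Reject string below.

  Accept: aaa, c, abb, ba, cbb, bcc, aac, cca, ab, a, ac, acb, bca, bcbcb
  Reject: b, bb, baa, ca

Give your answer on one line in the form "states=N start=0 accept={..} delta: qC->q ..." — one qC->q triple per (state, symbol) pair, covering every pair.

Grow the machine one transition at a time. Run the examples from 0; the earliest place one falls off (shortest prefix, ties alphabetical) gets sent to the lowest-numbered state that keeps every Accept/Reject pair distinguishable — a pair clashes when both reach the same state with identical unread suffix — and to a fresh state only if none does.
a: 0a undefined. 0a->0: no, abb/bb meet in 0 with "bb" left. Open state 1: 0a->1.
b: 0b undefined. 0b->0: no, bca/ca meet in 0 with "ca" left. 0b->1: no, aaa/baa meet in 1 with "aa" left. Open state 2: 0b->2.
c: 0c undefined. 0c->0: no, cbb/bb meet in 2 with "b" left. 0c->1: ok.
aa: 1a undefined. 1a->0: ok.
ab: 1b undefined. 1b->0: no, abb/b meet in 2. 1b->1: ok.
ac: 1c undefined. 1c->0: no, ac/ca meet in 0. 1c->1: no, cca/ca meet in 0. 1c->2: no, ac/b meet in 2. Open state 3: 1c->3.
ba: 2a undefined. 2a->0: no, aaa/baa meet in 1. 2a->1: ok.
bb: 2b undefined. 2b->0: ok.
bc: 2c undefined. 2c->0: no, bcbcb/b meet in 2. 2c->1: no, bca/bb meet in 0. 2c->2: no, bcc/b meet in 2. 2c->3: ok.
acb: 3b undefined. 3b->0: no, acb/bb meet in 0. 3b->1: ok.
bca: 3a undefined. 3a->0: no, cca/bb meet in 0. 3a->1: ok.
bcc: 3c undefined. 3c->0: no, bcc/bb meet in 0. 3c->1: ok.
All examples now run through 4 states with every (state, symbol) defined. Accept strings end in {1,3}, Reject strings end in {0,2}; accept={1,3}.

states=4 start=0 accept={1,3} delta: 0a->1 0b->2 0c->1 1a->0 1b->1 1c->3 2a->1 2b->0 2c->3 3a->1 3b->1 3c->1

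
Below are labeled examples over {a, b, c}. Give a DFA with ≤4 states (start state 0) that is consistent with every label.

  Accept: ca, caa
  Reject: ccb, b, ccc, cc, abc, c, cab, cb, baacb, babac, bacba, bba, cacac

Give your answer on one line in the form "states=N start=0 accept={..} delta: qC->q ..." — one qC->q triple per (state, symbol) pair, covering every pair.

states=3 start=0 accept={2} delta: 0a->0 0b->0 0c->1 1a->2 1b->0 1c->0 2a->2 2b->0 2c->0

Grow the machine one transition at a time. Run the examples from 0; the earliest place one falls off (shortest prefix, ties alphabetical) gets sent to the lowest-numbered state that keeps every Accept/Reject pair distinguishable — a pair clashes when both reach the same state with identical unread suffix — and to a fresh state only if none does.
a: 0a undefined. 0a->0: ok.
b: 0b undefined. 0b->0: ok.
c: 0c undefined. 0c->0: no, ca/ccb meet in 0. Open state 1: 0c->1.
ca: 1a undefined. 1a->0: no, ca/b meet in 0. 1a->1: no, ca/abc meet in 1. Open state 2: 1a->2.
cb: 1b undefined. 1b->0: ok.
cc: 1c undefined. 1c->0: ok.
caa: 2a undefined. 2a->0: no, caa/ccb meet in 0. 2a->1: no, caa/ccc meet in 1. 2a->2: ok.
cab: 2b undefined. 2b->0: ok.
cac: 2c undefined. 2c->0: ok.
All examples now run through 3 states with every (state, symbol) defined. Accept strings end in {2}, Reject strings end in {0,1}; accept={2}.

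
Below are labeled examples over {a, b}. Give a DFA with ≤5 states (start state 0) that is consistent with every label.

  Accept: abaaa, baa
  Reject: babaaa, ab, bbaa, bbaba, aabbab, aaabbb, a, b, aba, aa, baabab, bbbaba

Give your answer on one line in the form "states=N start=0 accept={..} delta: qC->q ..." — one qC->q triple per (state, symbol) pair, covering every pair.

Fold the examples into a partial DFA from state 0: repeatedly fix the first undefined (state, symbol) met by the shortest-then-alphabetical prefix, trying targets in increasing order and rejecting any under which an Accept and a Reject string meet in one state with the same remainder; add a state when all current targets are rejected. Accepting states are where Accept strings end.
a: 0a undefined. 0a->0: ok.
b: 0b undefined. 0b->0: no, abaaa/babaaa meet in 0. Open state 1: 0b->1.
ba: 1a undefined. 1a->0: no, abaaa/babaaa meet in 0. 1a->1: no, abaaa/ab meet in 1. Open state 2: 1a->2.
bb: 1b undefined. 1b->0: ok.
baa: 2a undefined. 2a->0: no, abaaa/bbaa meet in 0. 2a->1: no, abaaa/bbaba meet in 2. 2a->2: no, abaaa/bbaba meet in 2. Open state 3: 2a->3.
bab: 2b undefined. 2b->0: ok.
baab: 3b undefined. 3b->0: ok.
abaaa: 3a undefined. 3a->0: no, abaaa/babaaa meet in 0. 3a->1: no, abaaa/ab meet in 1. 3a->2: no, abaaa/bbaba meet in 2. 3a->3: ok.
All examples now run through 4 states with every (state, symbol) defined. Accept strings end in {3}, Reject strings end in {0,1,2}; accept={3}.

states=4 start=0 accept={3} delta: 0a->0 0b->1 1a->2 1b->0 2a->3 2b->0 3a->3 3b->0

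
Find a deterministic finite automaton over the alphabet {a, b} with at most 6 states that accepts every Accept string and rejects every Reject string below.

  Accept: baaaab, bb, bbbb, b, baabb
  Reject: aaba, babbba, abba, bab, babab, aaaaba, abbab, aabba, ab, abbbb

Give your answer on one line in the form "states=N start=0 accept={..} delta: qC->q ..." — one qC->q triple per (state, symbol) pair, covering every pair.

states=3 start=0 accept={0} delta: 0a->1 0b->0 1a->0 1b->2 2a->1 2b->2

Fold the examples into a partial DFA from state 0: repeatedly fix the first undefined (state, symbol) met by the shortest-then-alphabetical prefix, trying targets in increasing order and rejecting any under which an Accept and a Reject string meet in one state with the same remainder; add a state when all current targets are rejected. Accepting states are where Accept strings end.
a: 0a undefined. 0a->0: no, bbbb/abbbb meet in 0 with "bbbb" left. Open state 1: 0a->1.
b: 0b undefined. 0b->0: ok.
aa: 1a undefined. 1a->0: ok.
ab: 1b undefined. 1b->0: no, baaaab/bab meet in 0. 1b->1: no, baaaab/babbba meet in 0. Open state 2: 1b->2.
abb: 2b undefined. 2b->0: no, baaaab/abbbb meet in 0. 2b->1: no, baaaab/abba meet in 0. 2b->2: ok.
abba: 2a undefined. 2a->0: no, baaaab/babbba meet in 0. 2a->1: ok.
All examples now run through 3 states with every (state, symbol) defined. Accept strings end in {0}, Reject strings end in {1,2}; accept={0}.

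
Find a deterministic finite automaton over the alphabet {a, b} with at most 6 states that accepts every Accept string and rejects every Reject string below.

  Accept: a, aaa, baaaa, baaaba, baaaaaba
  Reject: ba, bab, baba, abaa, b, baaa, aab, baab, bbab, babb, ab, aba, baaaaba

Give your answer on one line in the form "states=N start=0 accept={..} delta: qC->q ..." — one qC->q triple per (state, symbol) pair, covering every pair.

states=6 start=0 accept={0,5} delta: 0a->0 0b->1 1a->2 1b->0 2a->3 2b->2 3a->4 3b->1 4a->5 4b->0 5a->1 5b->1

State merging on the prefix tree: take the shortest (then alphabetical) example prefix whose next move is undefined and point that move at state 0, else 1, else 2, ...; a target is out if some Accept/Reject pair would then sit in one state with the same input left (inseparable). If every existing state is out, open a new one.
a: 0a undefined. 0a->0: ok.
b: 0b undefined. 0b->0: no, a/ba meet in 0. Open state 1: 0b->1.
ba: 1a undefined. 1a->0: no, a/ba meet in 0. 1a->1: no, baaaa/ba meet in 1. Open state 2: 1a->2.
bb: 1b undefined. 1b->0: ok.
baa: 2a undefined. 2a->0: no, a/abaa meet in 0. 2a->1: no, a/baab meet in 0. 2a->2: no, baaaa/ba meet in 2. Open state 3: 2a->3.
bab: 2b undefined. 2b->0: no, a/bab meet in 0. 2b->1: no, a/babb meet in 0. 2b->2: ok.
baaa: 3a undefined. 3a->0: no, a/baaa meet in 0. 3a->1: no, baaaa/ba meet in 2. 3a->2: no, baaaa/baba meet in 3. 3a->3: no, baaaa/baba meet in 3. Open state 4: 3a->4.
baab: 3b undefined. 3b->0: no, a/baab meet in 0. 3b->1: ok.
baaaa: 4a undefined. 4a->0: no, baaaaaba/ba meet in 2. 4a->1: no, a/baaaaba meet in 0. 4a->2: no, baaaa/ba meet in 2. 4a->3: no, baaaa/baba meet in 3. 4a->4: no, baaaa/baaa meet in 4. Open state 5: 4a->5.
baaab: 4b undefined. 4b->0: ok.
baaaaa: 5a undefined. 5a->0: no, baaaaaba/ba meet in 2. 5a->1: ok.
baaaab: 5b undefined. 5b->0: no, a/baaaaba meet in 0. 5b->1: ok.
All examples now run through 6 states with every (state, symbol) defined. Accept strings end in {0,5}, Reject strings end in {1,2,3,4}; accept={0,5}.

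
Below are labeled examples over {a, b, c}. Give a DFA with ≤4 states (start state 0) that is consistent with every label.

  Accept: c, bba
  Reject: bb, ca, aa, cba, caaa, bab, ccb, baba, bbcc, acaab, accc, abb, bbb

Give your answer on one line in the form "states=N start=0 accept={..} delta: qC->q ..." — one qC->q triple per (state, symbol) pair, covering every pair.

states=4 start=0 accept={2} delta: 0a->0 0b->1 0c->2 1a->0 1b->3 1c->0 2a->0 2b->0 2c->1 3a->2 3b->0 3c->1

Fold the examples into a partial DFA from state 0: repeatedly fix the first undefined (state, symbol) met by the shortest-then-alphabetical prefix, trying targets in increasing order and rejecting any under which an Accept and a Reject string meet in one state with the same remainder; add a state when all current targets are rejected. Accepting states are where Accept strings end.
a: 0a undefined. 0a->0: ok.
b: 0b undefined. 0b->0: no, bba/bb meet in 0. Open state 1: 0b->1.
c: 0c undefined. 0c->0: no, c/ca meet in 0. 0c->1: no, bba/cba meet in 1 with "ba" left. Open state 2: 0c->2.
ba: 1a undefined. 1a->0: ok.
bb: 1b undefined. 1b->0: no, bba/bb meet in 0. 1b->1: no, bba/aa meet in 0. 1b->2: no, c/bb meet in 2. Open state 3: 1b->3.
ca: 2a undefined. 2a->0: ok.
cb: 2b undefined. 2b->0: ok.
cc: 2c undefined. 2c->0: no, c/accc meet in 2. 2c->1: ok.
bba: 3a undefined. 3a->0: no, bba/ca meet in 0. 3a->1: no, bba/bab meet in 1. 3a->2: ok.
bbb: 3b undefined. 3b->0: ok.
bbc: 3c undefined. 3c->0: no, c/bbcc meet in 2. 3c->1: ok.
accc: 1c undefined. 1c->0: ok.
All examples now run through 4 states with every (state, symbol) defined. Accept strings end in {2}, Reject strings end in {0,1,3}; accept={2}.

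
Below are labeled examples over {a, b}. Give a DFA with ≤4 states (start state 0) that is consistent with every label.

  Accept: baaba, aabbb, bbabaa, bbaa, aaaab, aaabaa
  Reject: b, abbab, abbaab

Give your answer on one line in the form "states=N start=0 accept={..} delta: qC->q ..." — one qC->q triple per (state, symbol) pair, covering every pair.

states=4 start=0 accept={1,2,3} delta: 0a->1 0b->0 1a->1 1b->2 2a->3 2b->2 3a->3 3b->0

Grow the machine one transition at a time. Run the examples from 0; the earliest place one falls off (shortest prefix, ties alphabetical) gets sent to the lowest-numbered state that keeps every Accept/Reject pair distinguishable — a pair clashes when both reach the same state with identical unread suffix — and to a fresh state only if none does.
a: 0a undefined. 0a->0: no, aaaab/b meet in 0 with "b" left. Open state 1: 0a->1.
b: 0b undefined. 0b->0: ok.
aa: 1a undefined. 1a->0: no, aabbb/b meet in 0. 1a->1: ok.
ab: 1b undefined. 1b->0: no, aabbb/b meet in 0. 1b->1: no, baaba/abbab meet in 1. Open state 2: 1b->2.
abb: 2b undefined. 2b->0: no, aabbb/b meet in 0. 2b->1: no, aabbb/abbab meet in 2. 2b->2: ok.
abba: 2a undefined. 2a->0: no, baaba/b meet in 0. 2a->1: no, aabbb/abbab meet in 2. 2a->2: no, baaba/abbab meet in 2. Open state 3: 2a->3.
abbaa: 3a undefined. 3a->0: no, bbabaa/b meet in 0. 3a->1: no, aabbb/abbaab meet in 2. 3a->2: no, aabbb/abbaab meet in 2. 3a->3: ok.
abbab: 3b undefined. 3b->0: ok.
All examples now run through 4 states with every (state, symbol) defined. Accept strings end in {1,2,3}, Reject strings end in {0}; accept={1,2,3}.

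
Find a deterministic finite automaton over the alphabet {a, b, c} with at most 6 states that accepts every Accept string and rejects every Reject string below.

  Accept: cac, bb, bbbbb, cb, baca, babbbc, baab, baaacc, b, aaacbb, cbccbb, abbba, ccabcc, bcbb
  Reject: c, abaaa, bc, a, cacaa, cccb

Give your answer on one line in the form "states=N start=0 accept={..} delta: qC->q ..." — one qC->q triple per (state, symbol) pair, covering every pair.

states=4 start=0 accept={1,3} delta: 0a->0 0b->1 0c->2 1a->0 1b->3 1c->0 2a->3 2b->1 2c->3 3a->1 3b->2 3c->3

Grow the machine one transition at a time. Run the examples from 0; the earliest place one falls off (shortest prefix, ties alphabetical) gets sent to the lowest-numbered state that keeps every Accept/Reject pair distinguishable — a pair clashes when both reach the same state with identical unread suffix — and to a fresh state only if none does.
a: 0a undefined. 0a->0: ok.
b: 0b undefined. 0b->0: no, bb/abaaa meet in 0. Open state 1: 0b->1.
c: 0c undefined. 0c->0: no, cac/c meet in 0. 0c->1: no, b/c meet in 1. Open state 2: 0c->2.
ba: 1a undefined. 1a->0: ok.
bb: 1b undefined. 1b->0: no, bb/abaaa meet in 0. 1b->1: no, babbbc/bc meet in 1 with "c" left. 1b->2: no, bb/c meet in 2. Open state 3: 1b->3.
bc: 1c undefined. 1c->0: ok.
ca: 2a undefined. 2a->0: no, cac/c meet in 2. 2a->1: no, cac/abaaa meet in 0. 2a->2: no, baca/c meet in 2. 2a->3: ok.
cb: 2b undefined. 2b->0: no, cb/abaaa meet in 0. 2b->1: ok.
cc: 2c undefined. 2c->0: no, cb/cccb meet in 1. 2c->1: no, cb/cccb meet in 1. 2c->2: no, cb/cccb meet in 1. 2c->3: ok.
bbb: 3b undefined. 3b->0: no, babbbc/c meet in 2. 3b->1: no, babbbc/abaaa meet in 0. 3b->2: ok.
cac: 3c undefined. 3c->0: no, cac/abaaa meet in 0. 3c->1: no, bb/cccb meet in 3. 3c->2: no, cac/c meet in 2. 3c->3: ok.
cca: 3a undefined. 3a->0: no, ccabcc/c meet in 2. 3a->1: ok.
All examples now run through 4 states with every (state, symbol) defined. Accept strings end in {1,3}, Reject strings end in {0,2}; accept={1,3}.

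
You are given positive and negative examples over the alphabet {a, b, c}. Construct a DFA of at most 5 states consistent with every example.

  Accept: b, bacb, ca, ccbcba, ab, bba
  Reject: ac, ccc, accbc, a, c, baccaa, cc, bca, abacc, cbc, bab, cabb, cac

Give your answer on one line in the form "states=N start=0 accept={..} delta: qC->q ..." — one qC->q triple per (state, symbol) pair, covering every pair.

Fold the examples into a partial DFA from state 0: repeatedly fix the first undefined (state, symbol) met by the shortest-then-alphabetical prefix, trying targets in increasing order and rejecting any under which an Accept and a Reject string meet in one state with the same remainder; add a state when all current targets are rejected. Accepting states are where Accept strings end.
a: 0a undefined. 0a->0: ok.
b: 0b undefined. 0b->0: no, b/a meet in 0. Open state 1: 0b->1.
c: 0c undefined. 0c->0: no, ca/ac meet in 0. 0c->1: no, b/ac meet in 1. Open state 2: 0c->2.
ba: 1a undefined. 1a->0: no, b/bab meet in 1. 1a->1: ok.
bb: 1b undefined. 1b->0: no, bba/a meet in 0. 1b->1: no, b/bab meet in 1. 1b->2: ok.
bc: 1c undefined. 1c->0: ok.
ca: 2a undefined. 2a->0: no, ca/a meet in 0. 2a->1: no, b/baccaa meet in 1. 2a->2: no, ca/ac meet in 2. Open state 3: 2a->3.
cb: 2b undefined. 2b->0: ok.
cc: 2c undefined. 2c->0: ok.
cab: 3b undefined. 3b->0: no, b/cabb meet in 1. 3b->1: ok.
cac: 3c undefined. 3c->0: ok.
baccaa: 3a undefined. 3a->0: ok.
All examples now run through 4 states with every (state, symbol) defined. Accept strings end in {1,3}, Reject strings end in {0,2}; accept={1,3}.

states=4 start=0 accept={1,3} delta: 0a->0 0b->1 0c->2 1a->1 1b->2 1c->0 2a->3 2b->0 2c->0 3a->0 3b->1 3c->0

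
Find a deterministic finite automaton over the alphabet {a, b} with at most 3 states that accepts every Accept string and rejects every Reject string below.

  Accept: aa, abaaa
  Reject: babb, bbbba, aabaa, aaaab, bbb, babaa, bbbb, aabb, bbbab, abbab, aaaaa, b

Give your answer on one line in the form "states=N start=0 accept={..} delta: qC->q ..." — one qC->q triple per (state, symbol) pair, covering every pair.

states=3 start=0 accept={2} delta: 0a->1 0b->0 1a->2 1b->1 2a->1 2b->1

Grow the machine one transition at a time. Run the examples from 0; the earliest place one falls off (shortest prefix, ties alphabetical) gets sent to the lowest-numbered state that keeps every Accept/Reject pair distinguishable — a pair clashes when both reach the same state with identical unread suffix — and to a fresh state only if none does.
a: 0a undefined. 0a->0: no, aa/aaaaa meet in 0. Open state 1: 0a->1.
b: 0b undefined. 0b->0: ok.
aa: 1a undefined. 1a->0: no, aa/aabaa meet in 0. 1a->1: no, aa/bbbba meet in 1. Open state 2: 1a->2.
ab: 1b undefined. 1b->0: no, aa/babaa meet in 2. 1b->1: ok.
aaa: 2a undefined. 2a->0: no, aa/aaaaa meet in 2. 2a->1: ok.
aab: 2b undefined. 2b->0: no, aa/aabaa meet in 2. 2b->1: ok.
All examples now run through 3 states with every (state, symbol) defined. Accept strings end in {2}, Reject strings end in {0,1}; accept={2}.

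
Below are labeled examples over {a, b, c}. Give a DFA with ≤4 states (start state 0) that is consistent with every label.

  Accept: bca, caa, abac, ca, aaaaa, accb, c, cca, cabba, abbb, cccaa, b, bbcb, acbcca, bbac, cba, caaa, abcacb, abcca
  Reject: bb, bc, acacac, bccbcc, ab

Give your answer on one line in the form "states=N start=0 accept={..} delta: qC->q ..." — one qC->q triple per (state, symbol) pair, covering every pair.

states=4 start=0 accept={0,1} delta: 0a->1 0b->1 0c->0 1a->0 1b->2 1c->2 2a->0 2b->0 2c->3 3a->0 3b->1 3c->0

Fold the examples into a partial DFA from state 0: repeatedly fix the first undefined (state, symbol) met by the shortest-then-alphabetical prefix, trying targets in increasing order and rejecting any under which an Accept and a Reject string meet in one state with the same remainder; add a state when all current targets are rejected. Accepting states are where Accept strings end.
a: 0a undefined. 0a->0: no, b/ab meet in 0 with "b" left. Open state 1: 0a->1.
b: 0b undefined. 0b->0: no, c/bc meet in 0 with "c" left. 0b->1: ok.
c: 0c undefined. 0c->0: ok.
aa: 1a undefined. 1a->0: ok.
ab: 1b undefined. 1b->0: no, caa/bb meet in 0. 1b->1: no, ca/bb meet in 1. Open state 2: 1b->2.
ac: 1c undefined. 1c->0: no, caa/bc meet in 0. 1c->1: no, ca/bc meet in 1. 1c->2: ok.
aba: 2a undefined. 2a->0: ok.
abb: 2b undefined. 2b->0: ok.
abc: 2c undefined. 2c->0: no, bca/bccbcc meet in 0. 2c->1: no, accb/bb meet in 2. 2c->2: no, bca/bccbcc meet in 0. Open state 3: 2c->3.
abca: 3a undefined. 3a->0: ok.
abcc: 3c undefined. 3c->0: ok.
accb: 3b undefined. 3b->0: no, bca/bccbcc meet in 0. 3b->1: ok.
All examples now run through 4 states with every (state, symbol) defined. Accept strings end in {0,1}, Reject strings end in {2,3}; accept={0,1}.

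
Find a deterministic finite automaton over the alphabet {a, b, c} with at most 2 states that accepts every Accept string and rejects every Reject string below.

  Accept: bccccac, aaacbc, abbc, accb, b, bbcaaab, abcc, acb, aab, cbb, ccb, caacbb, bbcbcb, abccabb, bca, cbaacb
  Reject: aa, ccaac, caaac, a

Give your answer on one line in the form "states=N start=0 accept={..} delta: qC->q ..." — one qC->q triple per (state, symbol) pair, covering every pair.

Fold the examples into a partial DFA from state 0: repeatedly fix the first undefined (state, symbol) met by the shortest-then-alphabetical prefix, trying targets in increasing order and rejecting any under which an Accept and a Reject string meet in one state with the same remainder; add a state when all current targets are rejected. Accepting states are where Accept strings end.
a: 0a undefined. 0a->0: ok.
b: 0b undefined. 0b->0: no, b/aa meet in 0. Open state 1: 0b->1.
c: 0c undefined. 0c->0: ok.
bb: 1b undefined. 1b->0: no, abbc/aa meet in 0. 1b->1: ok.
bc: 1c undefined. 1c->0: no, bccccac/aa meet in 0. 1c->1: ok.
bca: 1a undefined. 1a->0: no, bccccac/aa meet in 0. 1a->1: ok.
All examples now run through 2 states with every (state, symbol) defined. Accept strings end in {1}, Reject strings end in {0}; accept={1}.

states=2 start=0 accept={1} delta: 0a->0 0b->1 0c->0 1a->1 1b->1 1c->1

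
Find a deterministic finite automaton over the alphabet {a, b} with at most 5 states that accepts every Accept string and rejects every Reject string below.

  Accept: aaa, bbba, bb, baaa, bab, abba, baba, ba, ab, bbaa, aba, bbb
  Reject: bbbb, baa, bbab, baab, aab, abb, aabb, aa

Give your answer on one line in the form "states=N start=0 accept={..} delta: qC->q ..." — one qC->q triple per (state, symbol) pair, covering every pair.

State merging on the prefix tree: take the shortest (then alphabetical) example prefix whose next move is undefined and point that move at state 0, else 1, else 2, ...; a target is out if some Accept/Reject pair would then sit in one state with the same input left (inseparable). If every existing state is out, open a new one.
a: 0a undefined. 0a->0: no, aaa/aa meet in 0. Open state 1: 0a->1.
b: 0b undefined. 0b->0: no, bb/bbbb meet in 0. 0b->1: no, aaa/baa meet in 1 with "aa" left. Open state 2: 0b->2.
aa: 1a undefined. 1a->0: no, bb/aabb meet in 2 with "b" left. 1a->1: no, aaa/aa meet in 1. 1a->2: no, bb/aab meet in 2 with "b" left. Open state 3: 1a->3.
ab: 1b undefined. 1b->0: ok.
ba: 2a undefined. 2a->0: no, baaa/aa meet in 3. 2a->1: ok.
bb: 2b undefined. 2b->0: no, bb/bbbb meet in 0. 2b->1: ok.
aaa: 3a undefined. 3a->0: ok.
aab: 3b undefined. 3b->0: no, aaa/bbab meet in 0. 3b->1: no, aaa/aabb meet in 0. 3b->2: no, bbba/aabb meet in 1. 3b->3: ok.
All examples now run through 4 states with every (state, symbol) defined. Accept strings end in {0,1}, Reject strings end in {2,3}; accept={0,1}.

states=4 start=0 accept={0,1} delta: 0a->1 0b->2 1a->3 1b->0 2a->1 2b->1 3a->0 3b->3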